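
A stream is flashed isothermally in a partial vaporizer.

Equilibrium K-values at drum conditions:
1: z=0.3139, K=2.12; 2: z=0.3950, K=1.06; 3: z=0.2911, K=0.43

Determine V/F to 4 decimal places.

Newton–Raphson from V/F = 0.66:
  V/F = 0.6600: g = -0.04105, g' = -0.3745 → V/F = 0.5504
  V/F = 0.5504: g = -0.00134, g' = -0.3528 → V/F = 0.5466
Converged at V/F = 0.5466.

V/F = 0.5466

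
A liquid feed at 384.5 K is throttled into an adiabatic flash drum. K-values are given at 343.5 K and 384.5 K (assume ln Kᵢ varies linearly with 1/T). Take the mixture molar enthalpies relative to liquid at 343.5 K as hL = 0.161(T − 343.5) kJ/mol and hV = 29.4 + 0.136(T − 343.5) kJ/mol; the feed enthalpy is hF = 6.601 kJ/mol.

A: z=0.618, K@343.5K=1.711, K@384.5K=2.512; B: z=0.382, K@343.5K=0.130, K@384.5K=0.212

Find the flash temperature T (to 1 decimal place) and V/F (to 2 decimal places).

T = 346.1 K, V/F = 0.21

Adiabatic flash: solve Rachford–Rice at each trial T, then check hF = ψ·hV(T) + (1−ψ)·hL(T).
  T = 343.5 K: K = (1.711, 0.130), RR gives ψ = 0.173, H_out = 5.088 kJ/mol
  T = 384.5 K: K = (2.512, 0.212), RR gives ψ = 0.532, H_out = 21.686 kJ/mol
  T = 364.0 K: K = (2.096, 0.168), RR gives ψ = 0.394, H_out = 14.695 kJ/mol
  T = 353.8 K: K = (1.900, 0.149), RR gives ψ = 0.301, H_out = 10.443 kJ/mol
  T = 348.6 K: K = (1.804, 0.139), RR gives ψ = 0.242, H_out = 7.917 kJ/mol
  T = 346.1 K: K = (1.758, 0.135), RR gives ψ = 0.210, H_out = 6.581 kJ/mol
  T = 347.4 K: K = (1.782, 0.137), RR gives ψ = 0.227, H_out = 7.287 kJ/mol
Linear interpolation between T = 346.1 (H_out = 6.581) and T = 347.4 (H_out = 7.287) on hF = 6.601 gives T ≈ 346.1 K, at which ψ = 0.21.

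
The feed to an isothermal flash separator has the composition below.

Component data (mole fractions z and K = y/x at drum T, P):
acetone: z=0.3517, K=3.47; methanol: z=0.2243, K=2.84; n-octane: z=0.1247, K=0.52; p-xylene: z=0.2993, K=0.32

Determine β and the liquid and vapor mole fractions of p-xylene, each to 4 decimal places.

β = 0.7200, x_p-xylene = 0.5864, y_p-xylene = 0.1876

Material balance + equilibrium reduce to Σ zᵢ(Kᵢ−1)/(1+β(Kᵢ−1)) = 0.
g(0) = ΣzᵢKᵢ − 1 = 1.0180 and g(1) = 1 − Σzᵢ/Kᵢ = -0.3555, so a root lies in (0, 1).
Newton–Raphson from β = 0.66:
  β = 0.6600: g = 0.05981, g' = -0.9821 → β = 0.7209
  β = 0.7209: g = -0.00094, g' = -1.0175 → β = 0.7200
Converged at β = 0.7200.
Compositions from xᵢ = zᵢ/(1+β(Kᵢ−1)), yᵢ = Kᵢxᵢ:
  acetone: x = 0.1266, y = 0.4393
  methanol: x = 0.0965, y = 0.2740
  n-octane: x = 0.1906, y = 0.0991
  p-xylene: x = 0.5864, y = 0.1876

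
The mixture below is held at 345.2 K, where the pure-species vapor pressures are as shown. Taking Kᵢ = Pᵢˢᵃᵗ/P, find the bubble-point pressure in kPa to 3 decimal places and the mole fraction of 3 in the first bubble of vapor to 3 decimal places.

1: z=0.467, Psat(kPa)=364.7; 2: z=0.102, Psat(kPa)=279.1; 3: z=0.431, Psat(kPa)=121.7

At the bubble point ψ → 0, so ΣzᵢKᵢ = 1 with Kᵢ = Pᵢˢᵃᵗ/P ⇒ P = ΣzᵢPᵢˢᵃᵗ.
P = 0.467·364.7 + 0.102·279.1 + 0.431·121.7 = 251.236 kPa
yᵢ = zᵢPᵢˢᵃᵗ/P ⇒ y_3 = 0.431·121.7/251.236 = 0.209

Pbub = 251.236 kPa, y_3 = 0.209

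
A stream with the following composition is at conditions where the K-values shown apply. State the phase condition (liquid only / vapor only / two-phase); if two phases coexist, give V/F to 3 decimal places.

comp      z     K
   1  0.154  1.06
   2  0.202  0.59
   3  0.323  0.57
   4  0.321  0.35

ΣzᵢKᵢ = 0.579; Σzᵢ/Kᵢ = 1.971.
Since ΣzᵢKᵢ < 1 the mixture is below its bubble point — single liquid phase.

liquid only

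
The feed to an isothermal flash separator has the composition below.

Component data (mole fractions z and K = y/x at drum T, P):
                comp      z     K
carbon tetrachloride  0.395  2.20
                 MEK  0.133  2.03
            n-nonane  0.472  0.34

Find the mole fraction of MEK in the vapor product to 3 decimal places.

Iterate (Newton) starting at ψ = 0.5:
  ψ = 0.500: g = -0.0783, g' = -0.742 → ψ = 0.394
  ψ = 0.394: g = -0.0020, g' = -0.709 → ψ = 0.392
Converged at ψ = 0.392.
Compositions from xᵢ = zᵢ/(1+ψ(Kᵢ−1)), yᵢ = Kᵢxᵢ:
  carbon tetrachloride: x = 0.269, y = 0.591
  MEK: x = 0.095, y = 0.192
  n-nonane: x = 0.636, y = 0.216

y_MEK = 0.192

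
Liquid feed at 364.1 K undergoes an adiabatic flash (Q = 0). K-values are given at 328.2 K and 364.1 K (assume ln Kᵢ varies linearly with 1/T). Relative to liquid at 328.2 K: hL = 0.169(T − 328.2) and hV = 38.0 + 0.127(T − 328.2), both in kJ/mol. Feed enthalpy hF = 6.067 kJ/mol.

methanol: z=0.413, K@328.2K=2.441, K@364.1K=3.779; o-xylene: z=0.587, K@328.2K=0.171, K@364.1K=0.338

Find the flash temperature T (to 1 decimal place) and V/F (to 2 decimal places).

Adiabatic flash: solve Rachford–Rice at each trial T, then check hF = ψ·hV(T) + (1−ψ)·hL(T).
  T = 328.2 K: K = (2.441, 0.171), RR gives ψ = 0.091, H_out = 3.452 kJ/mol
  T = 364.1 K: K = (3.779, 0.338), RR gives ψ = 0.413, H_out = 21.125 kJ/mol
  T = 346.1 K: K = (3.070, 0.244), RR gives ψ = 0.263, H_out = 12.823 kJ/mol
  T = 337.1 K: K = (2.744, 0.205), RR gives ψ = 0.183, H_out = 8.392 kJ/mol
  T = 332.6 K: K = (2.588, 0.187), RR gives ψ = 0.139, H_out = 5.988 kJ/mol
  T = 334.9 K: K = (2.667, 0.196), RR gives ψ = 0.162, H_out = 7.237 kJ/mol
Linear interpolation between T = 332.6 (H_out = 5.988) and T = 334.9 (H_out = 7.237) on hF = 6.067 gives T ≈ 332.7 K, at which ψ = 0.14.

T = 332.7 K, V/F = 0.14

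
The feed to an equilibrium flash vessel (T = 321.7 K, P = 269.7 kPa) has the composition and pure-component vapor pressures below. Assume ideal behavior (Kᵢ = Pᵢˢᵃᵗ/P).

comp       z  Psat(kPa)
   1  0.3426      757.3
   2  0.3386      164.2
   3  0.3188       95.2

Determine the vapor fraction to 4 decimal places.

ψ = 0.2941

Raoult's law: Kᵢ = Pᵢˢᵃᵗ/P = Pᵢˢᵃᵗ/269.7.
  K_1 = 757.3/269.7 = 2.807935, K_2 = 164.2/269.7 = 0.608825, K_3 = 95.2/269.7 = 0.352985
Material balance + equilibrium reduce to Σ zᵢ(Kᵢ−1)/(1+ψ(Kᵢ−1)) = 0.
Check two-phase: ΣzᵢKᵢ = 1.2807 > 1 and Σzᵢ/Kᵢ = 1.5813 > 1, so g(0) = 0.2807 > 0 and g(1) = -0.5813 < 0.
Iterate (Newton) starting at ψ = 0.5:
  ψ = 0.5000: g = -0.14425, g' = -0.6806 → ψ = 0.2881
  ψ = 0.2881: g = 0.00449, g' = -0.7516 → ψ = 0.2940
  ψ = 0.2940: g = 0.00001, g' = -0.7471 → ψ = 0.2941
Converged at ψ = 0.2941.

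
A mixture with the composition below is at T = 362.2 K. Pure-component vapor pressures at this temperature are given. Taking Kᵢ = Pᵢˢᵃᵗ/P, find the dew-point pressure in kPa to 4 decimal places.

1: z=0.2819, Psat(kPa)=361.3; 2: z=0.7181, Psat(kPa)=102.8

Pdew = 128.7723 kPa

At the dew point ψ → 1, so Σzᵢ/Kᵢ = 1 with Kᵢ = Pᵢˢᵃᵗ/P ⇒ 1/P = Σzᵢ/Pᵢˢᵃᵗ.
1/P = 0.2819/361.3 + 0.7181/102.8 = 0.0077656 ⇒ P = 128.7723 kPa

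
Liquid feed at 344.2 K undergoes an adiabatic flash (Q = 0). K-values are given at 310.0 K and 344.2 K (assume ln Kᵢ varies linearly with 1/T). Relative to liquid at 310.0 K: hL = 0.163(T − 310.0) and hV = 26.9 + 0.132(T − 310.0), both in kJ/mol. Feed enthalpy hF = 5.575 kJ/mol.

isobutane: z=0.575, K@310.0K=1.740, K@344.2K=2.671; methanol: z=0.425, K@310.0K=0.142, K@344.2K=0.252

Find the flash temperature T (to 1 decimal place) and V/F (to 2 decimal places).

T = 314.5 K, V/F = 0.18

Adiabatic flash: solve Rachford–Rice at each trial T, then check hF = ψ·hV(T) + (1−ψ)·hL(T).
  T = 310.0 K: K = (1.740, 0.142), RR gives ψ = 0.096, H_out = 2.578 kJ/mol
  T = 344.2 K: K = (2.671, 0.252), RR gives ψ = 0.514, H_out = 18.866 kJ/mol
  T = 327.1 K: K = (2.180, 0.192), RR gives ψ = 0.352, H_out = 12.057 kJ/mol
  T = 318.6 K: K = (1.955, 0.166), RR gives ψ = 0.244, H_out = 7.909 kJ/mol
  T = 314.3 K: K = (1.846, 0.154), RR gives ψ = 0.177, H_out = 5.436 kJ/mol
  T = 316.5 K: K = (1.901, 0.160), RR gives ψ = 0.213, H_out = 6.741 kJ/mol
Linear interpolation between T = 314.3 (H_out = 5.436) and T = 316.5 (H_out = 6.741) on hF = 5.575 gives T ≈ 314.5 K, at which ψ = 0.18.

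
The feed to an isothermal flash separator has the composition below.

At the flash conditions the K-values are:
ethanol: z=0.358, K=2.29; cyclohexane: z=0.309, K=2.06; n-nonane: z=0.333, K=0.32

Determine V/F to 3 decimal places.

V/F = 0.698

Rachford–Rice: g(V/F) = Σ zᵢ(Kᵢ−1)/(1+V/F(Kᵢ−1)) = 0.
Feasibility: ΣzᵢKᵢ = 1.563, Σzᵢ/Kᵢ = 1.347 — both > 1, two phases present.
Newton–Raphson from V/F = 0.7:
  V/F = 0.700: g = -0.0014, g' = -0.840 → V/F = 0.698
Converged at V/F = 0.698.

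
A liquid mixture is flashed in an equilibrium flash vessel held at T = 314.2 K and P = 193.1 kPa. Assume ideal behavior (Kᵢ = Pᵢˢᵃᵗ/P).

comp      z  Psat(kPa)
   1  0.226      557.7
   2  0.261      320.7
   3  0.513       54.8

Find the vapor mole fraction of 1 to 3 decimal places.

y_1 = 0.450

Raoult's law: Kᵢ = Pᵢˢᵃᵗ/P = Pᵢˢᵃᵗ/193.1.
  K_1 = 557.7/193.1 = 2.88814, K_2 = 320.7/193.1 = 1.66080, K_3 = 54.8/193.1 = 0.28379
Material balance + equilibrium reduce to Σ zᵢ(Kᵢ−1)/(1+β(Kᵢ−1)) = 0.
Feasibility: ΣzᵢKᵢ = 1.232, Σzᵢ/Kᵢ = 2.043 — both > 1, two phases present.
Iterate (Newton) starting at β = 0.5:
  β = 0.500: g = -0.2233, g' = -0.916 → β = 0.256
  β = 0.256: g = -0.0150, g' = -0.844 → β = 0.239
Converged at β = 0.239.
Compositions from xᵢ = zᵢ/(1+β(Kᵢ−1)), yᵢ = Kᵢxᵢ:
  1: x = 0.156, y = 0.450
  2: x = 0.225, y = 0.374
  3: x = 0.619, y = 0.176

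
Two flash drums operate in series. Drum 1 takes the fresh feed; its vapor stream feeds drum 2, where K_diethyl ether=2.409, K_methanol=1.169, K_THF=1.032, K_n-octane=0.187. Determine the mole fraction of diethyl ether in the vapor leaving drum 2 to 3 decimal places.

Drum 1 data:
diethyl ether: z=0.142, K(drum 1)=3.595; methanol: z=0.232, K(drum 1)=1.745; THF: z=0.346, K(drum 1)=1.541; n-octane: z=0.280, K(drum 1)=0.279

Drum 1:
Newton iteration, ψ₁⁰ = 0.64:
  ψ₁ = 0.640: g = 0.0197, g' = -0.752 → ψ₁ = 0.666
Converged at ψ₁ = 0.666.
Drum-1 compositions:
  diethyl ether: x = 0.052, y = 0.187
  methanol: x = 0.155, y = 0.271
  THF: x = 0.254, y = 0.392
  n-octane: x = 0.538, y = 0.150
Drum-2 feed = drum-1 vapor: z₂ = (0.1872, 0.2706, 0.3920, 0.1502).
Drum 2:
Rachford–Rice: g(ψ₂) = Σ zᵢ(Kᵢ−1)/(1+ψ₂(Kᵢ−1)) = 0.
Check two-phase: ΣzᵢKᵢ = 1.200 > 1 and Σzᵢ/Kᵢ = 1.492 > 1, so g(0) = 0.200 > 0 and g(1) = -0.492 < 0.
Newton–Raphson from ψ₂ = 0.5:
  ψ₂ = 0.500: g = 0.0034, g' = -0.417 → ψ₂ = 0.508
Converged at ψ₂ = 0.508.
  diethyl ether: x = 0.109, y = 0.263
  methanol: x = 0.249, y = 0.291
  THF: x = 0.386, y = 0.398
  n-octane: x = 0.256, y = 0.048

y_diethyl ether (drum 2) = 0.263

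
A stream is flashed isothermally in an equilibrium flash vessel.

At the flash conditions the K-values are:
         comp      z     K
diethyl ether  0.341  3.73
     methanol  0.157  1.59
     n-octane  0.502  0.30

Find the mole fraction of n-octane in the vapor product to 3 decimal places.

Let β = V/F and solve Σ zᵢ(Kᵢ−1)/(1+β(Kᵢ−1)) = 0.
Feasibility: ΣzᵢKᵢ = 1.672, Σzᵢ/Kᵢ = 1.863 — both > 1, two phases present.
Newton iteration, β⁰ = 0.5:
  β = 0.500: g = -0.0755, g' = -1.069 → β = 0.429
Converged at β = 0.429.
Compositions from xᵢ = zᵢ/(1+β(Kᵢ−1)), yᵢ = Kᵢxᵢ:
  diethyl ether: x = 0.157, y = 0.586
  methanol: x = 0.125, y = 0.199
  n-octane: x = 0.718, y = 0.215

y_n-octane = 0.215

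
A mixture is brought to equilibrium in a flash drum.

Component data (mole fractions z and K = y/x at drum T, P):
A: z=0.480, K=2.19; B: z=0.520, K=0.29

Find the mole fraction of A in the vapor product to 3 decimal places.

y_A = 0.818

Let ψ = V/F and solve Σ zᵢ(Kᵢ−1)/(1+ψ(Kᵢ−1)) = 0.
g(0) = ΣzᵢKᵢ − 1 = 0.202 and g(1) = 1 − Σzᵢ/Kᵢ = -1.012, so a root lies in (0, 1).
Binary case is linear: z₁(K₁−1)(1+ψ(K₂−1)) + z₂(K₂−1)(1+ψ(K₁−1)) = 0
⇒ ψ = [z₁(K₁−1)+z₂(K₂−1)] / [−(K₁−1)(K₂−1)] = 0.2020/0.8449 = 0.239
Compositions from xᵢ = zᵢ/(1+ψ(Kᵢ−1)), yᵢ = Kᵢxᵢ:
  A: x = 0.374, y = 0.818
  B: x = 0.626, y = 0.182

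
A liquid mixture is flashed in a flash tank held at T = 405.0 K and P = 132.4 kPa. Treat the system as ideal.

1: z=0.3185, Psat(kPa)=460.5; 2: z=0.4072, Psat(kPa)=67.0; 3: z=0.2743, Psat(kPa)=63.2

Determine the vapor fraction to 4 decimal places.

ψ = 0.3549

Raoult's law: Kᵢ = Pᵢˢᵃᵗ/P = Pᵢˢᵃᵗ/132.4.
  K_1 = 460.5/132.4 = 3.478097, K_2 = 67.0/132.4 = 0.506042, K_3 = 63.2/132.4 = 0.477341
Material balance + equilibrium reduce to Σ zᵢ(Kᵢ−1)/(1+ψ(Kᵢ−1)) = 0.
Check two-phase: ΣzᵢKᵢ = 1.4448 > 1 and Σzᵢ/Kᵢ = 1.4709 > 1, so g(0) = 0.4448 > 0 and g(1) = -0.4709 < 0.
Newton iteration, ψ⁰ = 0.5:
  ψ = 0.5000: g = -0.10869, g' = -0.7027 → ψ = 0.3453
  ψ = 0.3453: g = 0.00787, g' = -0.8239 → ψ = 0.3549
Converged at ψ = 0.3549.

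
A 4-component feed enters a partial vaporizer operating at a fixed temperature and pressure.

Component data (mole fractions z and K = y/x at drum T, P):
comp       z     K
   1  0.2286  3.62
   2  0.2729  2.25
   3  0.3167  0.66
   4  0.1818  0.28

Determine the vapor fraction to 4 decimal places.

Rachford–Rice: g(ψ) = Σ zᵢ(Kᵢ−1)/(1+ψ(Kᵢ−1)) = 0.
g(0) = ΣzᵢKᵢ − 1 = 0.7015 and g(1) = 1 − Σzᵢ/Kᵢ = -0.3136, so a root lies in (0, 1).
Newton–Raphson from ψ = 0.46:
  ψ = 0.4600: g = 0.16483, g' = -0.7567 → ψ = 0.6778
  ψ = 0.6778: g = 0.00483, g' = -0.7500 → ψ = 0.6843
  ψ = 0.6843: g = -0.00001, g' = -0.7534 → ψ = 0.6842
Converged at ψ = 0.6842.

ψ = 0.6842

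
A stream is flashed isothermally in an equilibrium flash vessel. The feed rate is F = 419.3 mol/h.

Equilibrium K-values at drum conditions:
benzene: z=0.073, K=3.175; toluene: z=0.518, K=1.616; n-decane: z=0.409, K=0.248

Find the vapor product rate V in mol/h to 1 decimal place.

Newton iteration, V/F⁰ = 0.5:
  V/F = 0.500: g = -0.1729, g' = -0.788 → V/F = 0.281
  V/F = 0.281: g = -0.0192, g' = -0.648 → V/F = 0.251
Converged at V/F = 0.251.
Then V = V/F·F = 0.2509·419.3 = 105.2 mol/h and L = F − V = 314.1 mol/h.

V = 105.2 mol/h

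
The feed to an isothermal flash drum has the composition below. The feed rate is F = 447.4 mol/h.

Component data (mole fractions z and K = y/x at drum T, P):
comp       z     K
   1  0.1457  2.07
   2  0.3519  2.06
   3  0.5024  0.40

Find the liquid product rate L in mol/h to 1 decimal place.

L = 287.8 mol/h

Material balance + equilibrium reduce to Σ zᵢ(Kᵢ−1)/(1+ψ(Kᵢ−1)) = 0.
Feasibility: ΣzᵢKᵢ = 1.2275, Σzᵢ/Kᵢ = 1.4972 — both > 1, two phases present.
Newton–Raphson from ψ = 0.5:
  ψ = 0.5000: g = -0.08527, g' = -0.6088 → ψ = 0.3599
  ψ = 0.3599: g = -0.00193, g' = -0.5883 → ψ = 0.3567
Converged at ψ = 0.3567.
Then V = ψ·F = 0.3567·447.4 = 159.6 mol/h and L = F − V = 287.8 mol/h.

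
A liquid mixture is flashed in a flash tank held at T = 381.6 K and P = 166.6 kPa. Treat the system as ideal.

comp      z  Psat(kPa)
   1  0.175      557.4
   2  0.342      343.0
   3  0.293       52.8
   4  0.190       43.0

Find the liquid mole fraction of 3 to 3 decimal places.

x_3 = 0.399

Raoult's law: Kᵢ = Pᵢˢᵃᵗ/P = Pᵢˢᵃᵗ/166.6.
  K_1 = 557.4/166.6 = 3.34574, K_2 = 343.0/166.6 = 2.05882, K_3 = 52.8/166.6 = 0.31693, K_4 = 43.0/166.6 = 0.25810
Material balance + equilibrium reduce to Σ zᵢ(Kᵢ−1)/(1+ψ(Kᵢ−1)) = 0.
Feasibility: ΣzᵢKᵢ = 1.432, Σzᵢ/Kᵢ = 1.879 — both > 1, two phases present.
Iterate (Newton) starting at ψ = 0.5:
  ψ = 0.500: g = -0.1023, g' = -0.947 → ψ = 0.392
  ψ = 0.392: g = -0.0023, g' = -0.916 → ψ = 0.389
Converged at ψ = 0.389.
Compositions from xᵢ = zᵢ/(1+ψ(Kᵢ−1)), yᵢ = Kᵢxᵢ:
  1: x = 0.091, y = 0.306
  2: x = 0.242, y = 0.499
  3: x = 0.399, y = 0.127
  4: x = 0.267, y = 0.069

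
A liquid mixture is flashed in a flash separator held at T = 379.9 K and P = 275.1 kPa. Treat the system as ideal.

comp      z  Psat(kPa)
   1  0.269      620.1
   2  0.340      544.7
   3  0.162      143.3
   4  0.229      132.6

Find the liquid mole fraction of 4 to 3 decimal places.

Raoult's law: Kᵢ = Pᵢˢᵃᵗ/P = Pᵢˢᵃᵗ/275.1.
  K_1 = 620.1/275.1 = 2.25409, K_2 = 544.7/275.1 = 1.98001, K_3 = 143.3/275.1 = 0.52090, K_4 = 132.6/275.1 = 0.48201
Rachford–Rice: g(β) = Σ zᵢ(Kᵢ−1)/(1+β(Kᵢ−1)) = 0.
Feasibility: ΣzᵢKᵢ = 1.474, Σzᵢ/Kᵢ = 1.077 — both > 1, two phases present.
Iterate (Newton) starting at β = 0.5:
  β = 0.500: g = 0.1688, g' = -0.483 → β = 0.849
  β = 0.849: g = 0.0025, g' = -0.498 → β = 0.854
Converged at β = 0.854.
Compositions from xᵢ = zᵢ/(1+β(Kᵢ−1)), yᵢ = Kᵢxᵢ:
  1: x = 0.130, y = 0.293
  2: x = 0.185, y = 0.366
  3: x = 0.274, y = 0.143
  4: x = 0.411, y = 0.198

x_4 = 0.411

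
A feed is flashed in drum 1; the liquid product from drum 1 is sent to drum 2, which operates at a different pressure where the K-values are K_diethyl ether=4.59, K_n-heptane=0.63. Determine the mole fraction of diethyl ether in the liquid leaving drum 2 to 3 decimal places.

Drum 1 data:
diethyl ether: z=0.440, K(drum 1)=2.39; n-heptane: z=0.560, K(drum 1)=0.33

Drum 1:
Material balance + equilibrium reduce to Σ zᵢ(Kᵢ−1)/(1+ψ₁(Kᵢ−1)) = 0.
g(0) = ΣzᵢKᵢ − 1 = 0.236 and g(1) = 1 − Σzᵢ/Kᵢ = -0.881, so a root lies in (0, 1).
Binary case is linear: z₁(K₁−1)(1+ψ₁(K₂−1)) + z₂(K₂−1)(1+ψ₁(K₁−1)) = 0
⇒ ψ₁ = [z₁(K₁−1)+z₂(K₂−1)] / [−(K₁−1)(K₂−1)] = 0.2364/0.9313 = 0.254
Drum-1 compositions:
  diethyl ether: x = 0.325, y = 0.777
  n-heptane: x = 0.675, y = 0.223
Drum-2 feed = drum-1 liquid: z₂ = (0.3252, 0.6748).
Drum 2:
Iterate (Newton) starting at ψ₂ = 0.5:
  ψ₂ = 0.500: g = 0.1114, g' = -0.676 → ψ₂ = 0.665
  ψ₂ = 0.665: g = 0.0136, g' = -0.528 → ψ₂ = 0.691
Converged at ψ₂ = 0.691.
  diethyl ether: x = 0.093, y = 0.429
  n-heptane: x = 0.907, y = 0.571

x_diethyl ether (drum 2) = 0.093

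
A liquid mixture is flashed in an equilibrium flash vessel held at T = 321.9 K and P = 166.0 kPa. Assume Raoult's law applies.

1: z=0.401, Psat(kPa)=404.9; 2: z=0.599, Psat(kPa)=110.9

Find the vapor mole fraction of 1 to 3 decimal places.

y_1 = 0.457

Raoult's law: Kᵢ = Pᵢˢᵃᵗ/P = Pᵢˢᵃᵗ/166.0.
  K_1 = 404.9/166.0 = 2.43916, K_2 = 110.9/166.0 = 0.66807
Let β = V/F and solve Σ zᵢ(Kᵢ−1)/(1+β(Kᵢ−1)) = 0.
Feasibility: ΣzᵢKᵢ = 1.378, Σzᵢ/Kᵢ = 1.061 — both > 1, two phases present.
Newton–Raphson from β = 0.68:
  β = 0.680: g = 0.0349, g' = -0.322 → β = 0.788
  β = 0.788: g = 0.0011, g' = -0.303 → β = 0.792
Converged at β = 0.792.
Compositions from xᵢ = zᵢ/(1+β(Kᵢ−1)), yᵢ = Kᵢxᵢ:
  1: x = 0.187, y = 0.457
  2: x = 0.813, y = 0.543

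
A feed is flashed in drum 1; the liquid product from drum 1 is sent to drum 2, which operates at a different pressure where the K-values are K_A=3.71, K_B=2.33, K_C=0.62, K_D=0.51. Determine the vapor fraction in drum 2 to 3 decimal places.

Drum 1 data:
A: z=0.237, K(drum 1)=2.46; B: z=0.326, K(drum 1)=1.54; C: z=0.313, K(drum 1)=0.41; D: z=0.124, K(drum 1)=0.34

V/F (drum 2) = 0.652

Drum 1:
Rachford–Rice: g(ψ₁) = Σ zᵢ(Kᵢ−1)/(1+ψ₁(Kᵢ−1)) = 0.
Feasibility: ΣzᵢKᵢ = 1.256, Σzᵢ/Kᵢ = 1.436 — both > 1, two phases present.
Iterate (Newton) starting at ψ₁ = 0.5:
  ψ₁ = 0.500: g = -0.0455, g' = -0.567 → ψ₁ = 0.420
  ψ₁ = 0.420: g = -0.0007, g' = -0.553 → ψ₁ = 0.419
Converged at ψ₁ = 0.419.
Drum-1 compositions:
  A: x = 0.147, y = 0.362
  B: x = 0.266, y = 0.409
  C: x = 0.416, y = 0.170
  D: x = 0.171, y = 0.058
Drum-2 feed = drum-1 liquid: z₂ = (0.1471, 0.2659, 0.4157, 0.1713).
Drum 2:
Rachford–Rice: g(ψ₂) = Σ zᵢ(Kᵢ−1)/(1+ψ₂(Kᵢ−1)) = 0.
g(0) = ΣzᵢKᵢ − 1 = 0.510 and g(1) = 1 − Σzᵢ/Kᵢ = -0.160, so a root lies in (0, 1).
Iterate (Newton) starting at ψ₂ = 0.65:
  ψ₂ = 0.650: g = 0.0010, g' = -0.471 → ψ₂ = 0.652
Converged at ψ₂ = 0.652.
  A: x = 0.053, y = 0.197
  B: x = 0.142, y = 0.332
  C: x = 0.553, y = 0.343
  D: x = 0.252, y = 0.128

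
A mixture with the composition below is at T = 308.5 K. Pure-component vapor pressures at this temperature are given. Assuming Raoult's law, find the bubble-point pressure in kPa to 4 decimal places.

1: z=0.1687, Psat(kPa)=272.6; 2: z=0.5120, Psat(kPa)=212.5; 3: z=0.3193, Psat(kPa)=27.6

At the bubble point ψ → 0, so ΣzᵢKᵢ = 1 with Kᵢ = Pᵢˢᵃᵗ/P ⇒ P = ΣzᵢPᵢˢᵃᵗ.
P = 0.1687·272.6 + 0.5120·212.5 + 0.3193·27.6 = 163.6003 kPa

Pbub = 163.6003 kPa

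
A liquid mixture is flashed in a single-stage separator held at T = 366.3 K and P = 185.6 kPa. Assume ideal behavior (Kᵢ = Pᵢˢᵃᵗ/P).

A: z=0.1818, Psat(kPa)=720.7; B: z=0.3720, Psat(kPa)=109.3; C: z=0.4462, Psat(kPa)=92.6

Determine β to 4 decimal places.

β = 0.1111

Raoult's law: Kᵢ = Pᵢˢᵃᵗ/P = Pᵢˢᵃᵗ/185.6.
  K_A = 720.7/185.6 = 3.883082, K_B = 109.3/185.6 = 0.588901, K_C = 92.6/185.6 = 0.498922
Rachford–Rice: g(β) = Σ zᵢ(Kᵢ−1)/(1+β(Kᵢ−1)) = 0.
Feasibility: ΣzᵢKᵢ = 1.1476, Σzᵢ/Kᵢ = 1.5728 — both > 1, two phases present.
Newton iteration, β⁰ = 0.5:
  β = 0.5000: g = -0.27614, g' = -0.5526 → β = 0.0003
  β = 0.0003: g = 0.14720, g' = -1.6839 → β = 0.0877
  β = 0.0877: g = 0.02588, g' = -1.1531 → β = 0.1101
  β = 0.1101: g = 0.00101, g' = -1.0651 → β = 0.1111
Converged at β = 0.1111.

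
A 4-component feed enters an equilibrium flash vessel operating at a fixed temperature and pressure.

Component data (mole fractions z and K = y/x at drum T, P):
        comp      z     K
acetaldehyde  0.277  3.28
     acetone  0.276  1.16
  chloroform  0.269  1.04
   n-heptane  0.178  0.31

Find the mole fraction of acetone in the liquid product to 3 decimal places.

x_acetone = 0.245

Rachford–Rice: g(ψ) = Σ zᵢ(Kᵢ−1)/(1+ψ(Kᵢ−1)) = 0.
g(0) = ΣzᵢKᵢ − 1 = 0.564 and g(1) = 1 − Σzᵢ/Kᵢ = -0.155, so a root lies in (0, 1).
Newton–Raphson from ψ = 0.56:
  ψ = 0.560: g = 0.1283, g' = -0.509 → ψ = 0.812
  ψ = 0.812: g = -0.0083, g' = -0.621 → ψ = 0.799
  ψ = 0.799: g = -0.0001, g' = -0.607 → ψ = 0.798
Converged at ψ = 0.798.
Compositions from xᵢ = zᵢ/(1+ψ(Kᵢ−1)), yᵢ = Kᵢxᵢ:
  acetaldehyde: x = 0.098, y = 0.322
  acetone: x = 0.245, y = 0.284
  chloroform: x = 0.261, y = 0.271
  n-heptane: x = 0.396, y = 0.123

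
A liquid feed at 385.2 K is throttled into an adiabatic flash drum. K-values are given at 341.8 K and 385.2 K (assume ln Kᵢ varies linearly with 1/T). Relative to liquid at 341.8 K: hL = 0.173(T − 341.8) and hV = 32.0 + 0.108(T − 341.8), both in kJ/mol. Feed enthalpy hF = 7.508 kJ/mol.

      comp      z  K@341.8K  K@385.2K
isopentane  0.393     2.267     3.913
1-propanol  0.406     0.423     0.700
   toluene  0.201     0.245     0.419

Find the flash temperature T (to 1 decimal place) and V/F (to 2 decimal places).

T = 346.5 K, V/F = 0.21

Adiabatic flash: solve Rachford–Rice at each trial T, then check hF = ψ·hV(T) + (1−ψ)·hL(T).
  T = 341.8 K: K = (2.267, 0.423, 0.245), RR gives ψ = 0.138, H_out = 4.411 kJ/mol
  T = 385.2 K: K = (3.913, 0.700, 0.419), RR gives ψ = 0.742, H_out = 29.167 kJ/mol
  T = 363.5 K: K = (3.027, 0.552, 0.326), RR gives ψ = 0.443, H_out = 17.296 kJ/mol
  T = 352.6 K: K = (2.630, 0.485, 0.283), RR gives ψ = 0.299, H_out = 11.236 kJ/mol
  T = 347.2 K: K = (2.444, 0.453, 0.264), RR gives ψ = 0.223, H_out = 7.977 kJ/mol
  T = 344.5 K: K = (2.355, 0.438, 0.254), RR gives ψ = 0.181, H_out = 6.241 kJ/mol
  T = 345.9 K: K = (2.401, 0.446, 0.259), RR gives ψ = 0.203, H_out = 7.152 kJ/mol
Linear interpolation between T = 345.9 (H_out = 7.152) and T = 347.2 (H_out = 7.977) on hF = 7.508 gives T ≈ 346.5 K, at which ψ = 0.21.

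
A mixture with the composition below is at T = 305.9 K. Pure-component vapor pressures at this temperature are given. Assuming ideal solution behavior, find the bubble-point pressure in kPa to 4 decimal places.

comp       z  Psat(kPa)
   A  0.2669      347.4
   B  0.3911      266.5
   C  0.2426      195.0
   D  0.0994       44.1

Pbub = 248.6398 kPa

At the bubble point ψ → 0, so ΣzᵢKᵢ = 1 with Kᵢ = Pᵢˢᵃᵗ/P ⇒ P = ΣzᵢPᵢˢᵃᵗ.
P = 0.2669·347.4 + 0.3911·266.5 + 0.2426·195.0 + 0.0994·44.1 = 248.6398 kPa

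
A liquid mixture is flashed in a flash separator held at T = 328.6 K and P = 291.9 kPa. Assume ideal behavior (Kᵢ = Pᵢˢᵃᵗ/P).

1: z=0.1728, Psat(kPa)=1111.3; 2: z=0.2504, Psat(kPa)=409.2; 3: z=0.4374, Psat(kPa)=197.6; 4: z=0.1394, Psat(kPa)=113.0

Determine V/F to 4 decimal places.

Raoult's law: Kᵢ = Pᵢˢᵃᵗ/P = Pᵢˢᵃᵗ/291.9.
  K_1 = 1111.3/291.9 = 3.807126, K_2 = 409.2/291.9 = 1.401850, K_3 = 197.6/291.9 = 0.676944, K_4 = 113.0/291.9 = 0.387119
Material balance + equilibrium reduce to Σ zᵢ(Kᵢ−1)/(1+V/F(Kᵢ−1)) = 0.
g(0) = ΣzᵢKᵢ − 1 = 0.3590 and g(1) = 1 − Σzᵢ/Kᵢ = -0.2302, so a root lies in (0, 1).
Newton iteration, V/F⁰ = 0.5:
  V/F = 0.5000: g = -0.00611, g' = -0.4375 → V/F = 0.4860
  V/F = 0.4860: g = 0.00003, g' = -0.4423 → V/F = 0.4861
Converged at V/F = 0.4861.

V/F = 0.4861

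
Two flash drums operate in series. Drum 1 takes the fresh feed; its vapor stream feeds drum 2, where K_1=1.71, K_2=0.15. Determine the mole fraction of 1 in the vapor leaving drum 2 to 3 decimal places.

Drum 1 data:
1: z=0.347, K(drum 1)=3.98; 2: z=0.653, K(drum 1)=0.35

y_1 (drum 2) = 0.932

Drum 1:
Material balance + equilibrium reduce to Σ zᵢ(Kᵢ−1)/(1+ψ₁(Kᵢ−1)) = 0.
g(0) = ΣzᵢKᵢ − 1 = 0.610 and g(1) = 1 − Σzᵢ/Kᵢ = -0.953, so a root lies in (0, 1).
Iterate (Newton) starting at ψ₁ = 0.5:
  ψ₁ = 0.500: g = -0.2135, g' = -1.103 → ψ₁ = 0.306
  ψ₁ = 0.306: g = 0.0106, g' = -1.272 → ψ₁ = 0.315
Converged at ψ₁ = 0.315.
Drum-1 compositions:
  1: x = 0.179, y = 0.713
  2: x = 0.821, y = 0.287
Drum-2 feed = drum-1 vapor: z₂ = (0.7127, 0.2873).
Drum 2:
Rachford–Rice: g(ψ₂) = Σ zᵢ(Kᵢ−1)/(1+ψ₂(Kᵢ−1)) = 0.
Feasibility: ΣzᵢKᵢ = 1.262, Σzᵢ/Kᵢ = 2.332 — both > 1, two phases present.
Newton iteration, ψ₂⁰ = 0.64:
  ψ₂ = 0.640: g = -0.1877, g' = -1.168 → ψ₂ = 0.479
  ψ₂ = 0.479: g = -0.0346, g' = -0.791 → ψ₂ = 0.436
  ψ₂ = 0.436: g = -0.0013, g' = -0.733 → ψ₂ = 0.434
Converged at ψ₂ = 0.434.
  1: x = 0.545, y = 0.932
  2: x = 0.455, y = 0.068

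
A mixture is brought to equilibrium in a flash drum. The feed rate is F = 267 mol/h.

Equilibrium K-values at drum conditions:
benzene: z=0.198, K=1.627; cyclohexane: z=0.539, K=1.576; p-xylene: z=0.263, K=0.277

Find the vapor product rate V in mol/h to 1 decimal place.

V = 153.0 mol/h

Material balance + equilibrium reduce to Σ zᵢ(Kᵢ−1)/(1+V/F(Kᵢ−1)) = 0.
g(0) = ΣzᵢKᵢ − 1 = 0.244 and g(1) = 1 − Σzᵢ/Kᵢ = -0.413, so a root lies in (0, 1).
Newton–Raphson from V/F = 0.5:
  V/F = 0.500: g = 0.0378, g' = -0.490 → V/F = 0.577
  V/F = 0.577: g = -0.0021, g' = -0.547 → V/F = 0.573
Converged at V/F = 0.573.
Then V = V/F·F = 0.5732·267 = 153.0 mol/h and L = F − V = 114.0 mol/h.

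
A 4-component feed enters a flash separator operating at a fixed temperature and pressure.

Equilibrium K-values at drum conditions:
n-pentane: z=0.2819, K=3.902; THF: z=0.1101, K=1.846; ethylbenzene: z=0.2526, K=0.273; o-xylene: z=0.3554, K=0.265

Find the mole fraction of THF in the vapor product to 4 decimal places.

Material balance + equilibrium reduce to Σ zᵢ(Kᵢ−1)/(1+V/F(Kᵢ−1)) = 0.
Feasibility: ΣzᵢKᵢ = 1.4664, Σzᵢ/Kᵢ = 2.3983 — both > 1, two phases present.
Newton–Raphson from V/F = 0.5:
  V/F = 0.5000: g = -0.30228, g' = -1.2436 → V/F = 0.2569
  V/F = 0.2569: g = -0.00268, g' = -1.3260 → V/F = 0.2549
Converged at V/F = 0.2549.
Compositions from xᵢ = zᵢ/(1+V/F(Kᵢ−1)), yᵢ = Kᵢxᵢ:
  n-pentane: x = 0.1620, y = 0.6323
  THF: x = 0.0906, y = 0.1672
  ethylbenzene: x = 0.3101, y = 0.0846
  o-xylene: x = 0.4373, y = 0.1159

y_THF = 0.1672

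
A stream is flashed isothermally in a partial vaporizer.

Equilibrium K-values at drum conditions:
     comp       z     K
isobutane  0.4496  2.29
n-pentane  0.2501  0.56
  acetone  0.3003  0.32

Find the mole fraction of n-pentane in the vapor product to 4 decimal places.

Newton iteration, ψ⁰ = 0.68:
  ψ = 0.6800: g = -0.22791, g' = -0.7914 → ψ = 0.3920
  ψ = 0.3920: g = -0.02621, g' = -0.6589 → ψ = 0.3522
  ψ = 0.3522: g = 0.00004, g' = -0.6616 → ψ = 0.3523
Converged at ψ = 0.3523.
Compositions from xᵢ = zᵢ/(1+ψ(Kᵢ−1)), yᵢ = Kᵢxᵢ:
  isobutane: x = 0.3091, y = 0.7079
  n-pentane: x = 0.2960, y = 0.1657
  acetone: x = 0.3949, y = 0.1264

y_n-pentane = 0.1657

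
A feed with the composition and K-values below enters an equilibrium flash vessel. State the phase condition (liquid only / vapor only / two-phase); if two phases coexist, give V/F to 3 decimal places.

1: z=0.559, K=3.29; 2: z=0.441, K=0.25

two-phase, V/F = 0.553

ΣzᵢKᵢ = 1.949; Σzᵢ/Kᵢ = 1.934.
Both exceed 1, so a two-phase solution exists.
Rachford–Rice: g(ψ) = Σ zᵢ(Kᵢ−1)/(1+ψ(Kᵢ−1)) = 0.
Binary case is linear: z₁(K₁−1)(1+ψ(K₂−1)) + z₂(K₂−1)(1+ψ(K₁−1)) = 0
⇒ ψ = [z₁(K₁−1)+z₂(K₂−1)] / [−(K₁−1)(K₂−1)] = 0.9494/1.7175 = 0.553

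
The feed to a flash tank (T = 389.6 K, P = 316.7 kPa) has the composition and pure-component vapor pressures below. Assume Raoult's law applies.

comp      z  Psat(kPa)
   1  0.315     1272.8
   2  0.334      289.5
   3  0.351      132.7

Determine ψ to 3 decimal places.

Raoult's law: Kᵢ = Pᵢˢᵃᵗ/P = Pᵢˢᵃᵗ/316.7.
  K_1 = 1272.8/316.7 = 4.01895, K_2 = 289.5/316.7 = 0.91411, K_3 = 132.7/316.7 = 0.41901
Material balance + equilibrium reduce to Σ zᵢ(Kᵢ−1)/(1+ψ(Kᵢ−1)) = 0.
Check two-phase: ΣzᵢKᵢ = 1.718 > 1 and Σzᵢ/Kᵢ = 1.281 > 1, so g(0) = 0.718 > 0 and g(1) = -0.281 < 0.
Iterate (Newton) starting at ψ = 0.5:
  ψ = 0.500: g = 0.0616, g' = -0.694 → ψ = 0.589
  ψ = 0.589: g = 0.0023, g' = -0.649 → ψ = 0.592
Converged at ψ = 0.592.

ψ = 0.592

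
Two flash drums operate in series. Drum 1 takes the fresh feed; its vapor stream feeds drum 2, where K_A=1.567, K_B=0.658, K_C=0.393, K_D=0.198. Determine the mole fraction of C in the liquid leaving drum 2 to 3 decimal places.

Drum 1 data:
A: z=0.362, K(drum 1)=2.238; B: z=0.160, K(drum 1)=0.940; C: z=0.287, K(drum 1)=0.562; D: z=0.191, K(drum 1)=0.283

x_C (drum 2) = 0.236

Drum 1:
Material balance + equilibrium reduce to Σ zᵢ(Kᵢ−1)/(1+ψ₁(Kᵢ−1)) = 0.
g(0) = ΣzᵢKᵢ − 1 = 0.176 and g(1) = 1 − Σzᵢ/Kᵢ = -0.518, so a root lies in (0, 1).
Newton–Raphson from ψ₁ = 0.5:
  ψ₁ = 0.500: g = -0.1075, g' = -0.541 → ψ₁ = 0.301
  ψ₁ = 0.301: g = -0.0029, g' = -0.528 → ψ₁ = 0.296
Converged at ψ₁ = 0.296.
Drum-1 compositions:
  A: x = 0.265, y = 0.593
  B: x = 0.163, y = 0.153
  C: x = 0.330, y = 0.185
  D: x = 0.242, y = 0.069
Drum-2 feed = drum-1 vapor: z₂ = (0.5930, 0.1531, 0.1853, 0.0686).
Drum 2:
Material balance + equilibrium reduce to Σ zᵢ(Kᵢ−1)/(1+ψ₂(Kᵢ−1)) = 0.
Check two-phase: ΣzᵢKᵢ = 1.116 > 1 and Σzᵢ/Kᵢ = 1.429 > 1, so g(0) = 0.116 > 0 and g(1) = -0.429 < 0.
Newton iteration, ψ₂⁰ = 0.65:
  ψ₂ = 0.650: g = -0.1224, g' = -0.510 → ψ₂ = 0.410
  ψ₂ = 0.410: g = -0.0199, g' = -0.369 → ψ₂ = 0.356
  ψ₂ = 0.356: g = -0.0004, g' = -0.353 → ψ₂ = 0.355
Converged at ψ₂ = 0.355.
  A: x = 0.494, y = 0.774
  B: x = 0.174, y = 0.115
  C: x = 0.236, y = 0.093
  D: x = 0.096, y = 0.019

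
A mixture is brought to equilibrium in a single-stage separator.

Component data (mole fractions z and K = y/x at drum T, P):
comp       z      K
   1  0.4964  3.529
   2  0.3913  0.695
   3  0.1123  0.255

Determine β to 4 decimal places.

Material balance + equilibrium reduce to Σ zᵢ(Kᵢ−1)/(1+β(Kᵢ−1)) = 0.
Feasibility: ΣzᵢKᵢ = 2.0524, Σzᵢ/Kᵢ = 1.1441 — both > 1, two phases present.
Newton–Raphson from β = 0.49:
  β = 0.4900: g = 0.28856, g' = -0.8381 → β = 0.8343
  β = 0.8343: g = 0.02252, g' = -0.8289 → β = 0.8615
  β = 0.8615: g = -0.00050, g' = -0.8670 → β = 0.8609
Converged at β = 0.8609.

β = 0.8609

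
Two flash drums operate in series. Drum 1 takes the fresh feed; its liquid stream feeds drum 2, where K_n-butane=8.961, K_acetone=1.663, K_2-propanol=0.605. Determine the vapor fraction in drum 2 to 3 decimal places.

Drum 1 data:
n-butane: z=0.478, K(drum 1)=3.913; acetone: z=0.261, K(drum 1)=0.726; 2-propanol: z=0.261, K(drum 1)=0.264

V/F (drum 2) = 0.832

Drum 1:
Material balance + equilibrium reduce to Σ zᵢ(Kᵢ−1)/(1+ψ₁(Kᵢ−1)) = 0.
Check two-phase: ΣzᵢKᵢ = 2.129 > 1 and Σzᵢ/Kᵢ = 1.470 > 1, so g(0) = 1.129 > 0 and g(1) = -0.470 < 0.
Newton–Raphson from ψ₁ = 0.4:
  ψ₁ = 0.400: g = 0.2905, g' = -1.174 → ψ₁ = 0.647
  ψ₁ = 0.647: g = 0.0285, g' = -1.032 → ψ₁ = 0.675
Converged at ψ₁ = 0.675.
Drum-1 compositions:
  n-butane: x = 0.161, y = 0.631
  acetone: x = 0.320, y = 0.232
  2-propanol: x = 0.519, y = 0.137
Drum-2 feed = drum-1 liquid: z₂ = (0.1612, 0.3202, 0.5186).
Drum 2:
Newton–Raphson from ψ₂ = 0.7:
  ψ₂ = 0.700: g = 0.0571, g' = -0.457 → ψ₂ = 0.825
  ψ₂ = 0.825: g = 0.0029, g' = -0.415 → ψ₂ = 0.832
Converged at ψ₂ = 0.832.
  n-butane: x = 0.021, y = 0.189
  acetone: x = 0.206, y = 0.343
  2-propanol: x = 0.772, y = 0.467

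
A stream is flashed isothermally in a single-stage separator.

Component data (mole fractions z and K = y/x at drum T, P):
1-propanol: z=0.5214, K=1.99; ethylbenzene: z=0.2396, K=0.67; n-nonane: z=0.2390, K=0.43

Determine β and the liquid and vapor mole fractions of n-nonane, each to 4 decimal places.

β = 0.6430, x_n-nonane = 0.3773, y_n-nonane = 0.1622

Rachford–Rice: g(β) = Σ zᵢ(Kᵢ−1)/(1+β(Kᵢ−1)) = 0.
Feasibility: ΣzᵢKᵢ = 1.3009, Σzᵢ/Kᵢ = 1.1754 — both > 1, two phases present.
Iterate (Newton) starting at β = 0.5:
  β = 0.5000: g = 0.06005, g' = -0.4180 → β = 0.6437
  β = 0.6437: g = -0.00029, g' = -0.4264 → β = 0.6430
Converged at β = 0.6430.
Compositions from xᵢ = zᵢ/(1+β(Kᵢ−1)), yᵢ = Kᵢxᵢ:
  1-propanol: x = 0.3186, y = 0.6340
  ethylbenzene: x = 0.3041, y = 0.2038
  n-nonane: x = 0.3773, y = 0.1622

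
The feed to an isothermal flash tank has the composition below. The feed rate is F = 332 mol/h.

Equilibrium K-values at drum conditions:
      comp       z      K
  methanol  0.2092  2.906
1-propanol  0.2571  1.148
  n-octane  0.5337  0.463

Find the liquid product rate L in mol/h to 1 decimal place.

Let ψ = V/F and solve Σ zᵢ(Kᵢ−1)/(1+ψ(Kᵢ−1)) = 0.
g(0) = ΣzᵢKᵢ − 1 = 0.1502 and g(1) = 1 − Σzᵢ/Kᵢ = -0.4486, so a root lies in (0, 1).
Newton–Raphson from ψ = 0.5:
  ψ = 0.5000: g = -0.15220, g' = -0.4918 → ψ = 0.1905
  ψ = 0.1905: g = 0.01028, g' = -0.6053 → ψ = 0.2075
  ψ = 0.2075: g = 0.00013, g' = -0.5905 → ψ = 0.2077
Converged at ψ = 0.2077.
Then V = ψ·F = 0.2077·332 = 69.0 mol/h and L = F − V = 263.0 mol/h.

L = 263.0 mol/h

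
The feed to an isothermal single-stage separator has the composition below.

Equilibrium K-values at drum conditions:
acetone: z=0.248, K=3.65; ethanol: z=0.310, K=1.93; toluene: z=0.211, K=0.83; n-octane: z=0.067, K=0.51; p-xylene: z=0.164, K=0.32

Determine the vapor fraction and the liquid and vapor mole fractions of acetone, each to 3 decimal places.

ψ = 0.851, x_acetone = 0.076, y_acetone = 0.278

Material balance + equilibrium reduce to Σ zᵢ(Kᵢ−1)/(1+ψ(Kᵢ−1)) = 0.
Feasibility: ΣzᵢKᵢ = 1.765, Σzᵢ/Kᵢ = 1.127 — both > 1, two phases present.
Newton iteration, ψ⁰ = 0.5:
  ψ = 0.500: g = 0.2278, g' = -0.657 → ψ = 0.847
  ψ = 0.847: g = 0.0029, g' = -0.726 → ψ = 0.851
Converged at ψ = 0.851.
Compositions from xᵢ = zᵢ/(1+ψ(Kᵢ−1)), yᵢ = Kᵢxᵢ:
  acetone: x = 0.076, y = 0.278
  ethanol: x = 0.173, y = 0.334
  toluene: x = 0.247, y = 0.205
  n-octane: x = 0.115, y = 0.059
  p-xylene: x = 0.389, y = 0.125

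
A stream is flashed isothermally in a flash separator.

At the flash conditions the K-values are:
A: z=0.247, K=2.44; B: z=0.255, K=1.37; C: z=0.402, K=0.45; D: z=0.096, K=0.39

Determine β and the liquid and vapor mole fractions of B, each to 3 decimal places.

β = 0.294, x_B = 0.230, y_B = 0.315

Let β = V/F and solve Σ zᵢ(Kᵢ−1)/(1+β(Kᵢ−1)) = 0.
Feasibility: ΣzᵢKᵢ = 1.170, Σzᵢ/Kᵢ = 1.427 — both > 1, two phases present.
Iterate (Newton) starting at β = 0.5:
  β = 0.500: g = -0.1028, g' = -0.503 → β = 0.296
  β = 0.296: g = -0.0010, g' = -0.507 → β = 0.294
Converged at β = 0.294.
Compositions from xᵢ = zᵢ/(1+β(Kᵢ−1)), yᵢ = Kᵢxᵢ:
  A: x = 0.174, y = 0.424
  B: x = 0.230, y = 0.315
  C: x = 0.479, y = 0.216
  D: x = 0.117, y = 0.046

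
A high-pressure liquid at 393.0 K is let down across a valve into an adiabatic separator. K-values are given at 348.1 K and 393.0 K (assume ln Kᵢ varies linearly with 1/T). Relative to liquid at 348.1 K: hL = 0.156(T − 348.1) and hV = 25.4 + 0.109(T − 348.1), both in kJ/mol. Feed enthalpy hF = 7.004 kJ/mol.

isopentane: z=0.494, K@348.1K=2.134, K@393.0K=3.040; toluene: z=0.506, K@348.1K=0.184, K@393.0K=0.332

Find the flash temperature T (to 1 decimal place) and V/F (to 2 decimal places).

Adiabatic flash: solve Rachford–Rice at each trial T, then check hF = ψ·hV(T) + (1−ψ)·hL(T).
  T = 348.1 K: K = (2.134, 0.184), RR gives ψ = 0.159, H_out = 4.043 kJ/mol
  T = 393.0 K: K = (3.040, 0.332), RR gives ψ = 0.491, H_out = 18.451 kJ/mol
  T = 370.6 K: K = (2.575, 0.252), RR gives ψ = 0.339, H_out = 11.764 kJ/mol
  T = 359.4 K: K = (2.352, 0.216), RR gives ψ = 0.256, H_out = 8.136 kJ/mol
  T = 353.8 K: K = (2.243, 0.200), RR gives ψ = 0.210, H_out = 6.178 kJ/mol
  T = 356.6 K: K = (2.298, 0.208), RR gives ψ = 0.234, H_out = 7.172 kJ/mol
  T = 355.2 K: K = (2.270, 0.204), RR gives ψ = 0.222, H_out = 6.679 kJ/mol
Linear interpolation between T = 355.2 (H_out = 6.679) and T = 356.6 (H_out = 7.172) on hF = 7.004 gives T ≈ 356.1 K, at which ψ = 0.23.

T = 356.1 K, V/F = 0.23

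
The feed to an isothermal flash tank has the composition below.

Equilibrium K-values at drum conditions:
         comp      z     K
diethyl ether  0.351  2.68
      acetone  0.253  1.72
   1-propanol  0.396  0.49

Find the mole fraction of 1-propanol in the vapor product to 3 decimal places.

Material balance + equilibrium reduce to Σ zᵢ(Kᵢ−1)/(1+V/F(Kᵢ−1)) = 0.
g(0) = ΣzᵢKᵢ − 1 = 0.570 and g(1) = 1 − Σzᵢ/Kᵢ = -0.086, so a root lies in (0, 1).
Iterate (Newton) starting at V/F = 0.47:
  V/F = 0.470: g = 0.2000, g' = -0.561 → V/F = 0.827
  V/F = 0.827: g = 0.0119, g' = -0.533 → V/F = 0.849
Converged at V/F = 0.849.
Compositions from xᵢ = zᵢ/(1+V/F(Kᵢ−1)), yᵢ = Kᵢxᵢ:
  diethyl ether: x = 0.145, y = 0.388
  acetone: x = 0.157, y = 0.270
  1-propanol: x = 0.698, y = 0.342

y_1-propanol = 0.342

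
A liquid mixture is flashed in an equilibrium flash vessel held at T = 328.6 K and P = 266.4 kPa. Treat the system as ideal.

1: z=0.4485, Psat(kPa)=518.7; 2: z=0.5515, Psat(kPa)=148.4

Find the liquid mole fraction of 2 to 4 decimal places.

x_2 = 0.6813

Raoult's law: Kᵢ = Pᵢˢᵃᵗ/P = Pᵢˢᵃᵗ/266.4.
  K_1 = 518.7/266.4 = 1.947072, K_2 = 148.4/266.4 = 0.557057
Material balance + equilibrium reduce to Σ zᵢ(Kᵢ−1)/(1+V/F(Kᵢ−1)) = 0.
Feasibility: ΣzᵢKᵢ = 1.1805, Σzᵢ/Kᵢ = 1.2204 — both > 1, two phases present.
Iterate (Newton) starting at V/F = 0.59:
  V/F = 0.5900: g = -0.05821, g' = -0.3639 → V/F = 0.4300
  V/F = 0.4300: g = 0.00007, g' = -0.3682 → V/F = 0.4302
Converged at V/F = 0.4302.
Compositions from xᵢ = zᵢ/(1+V/F(Kᵢ−1)), yᵢ = Kᵢxᵢ:
  1: x = 0.3187, y = 0.6205
  2: x = 0.6813, y = 0.3795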